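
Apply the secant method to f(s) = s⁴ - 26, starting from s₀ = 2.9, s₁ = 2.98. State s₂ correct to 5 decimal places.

2.46006

f(s_0) = 44.728100, f(s_1) = 52.861504
s_2 = 2.980000 - (52.861504)·(2.980000 - 2.900000)/(52.861504 - (44.728100)) = 2.460055; f(s_2) = 10.625156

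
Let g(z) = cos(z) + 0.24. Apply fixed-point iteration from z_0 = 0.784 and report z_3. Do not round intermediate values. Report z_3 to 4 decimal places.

0.9199

z_1 = g(0.784000) = 0.948095
z_2 = g(0.948095) = 0.823232
z_3 = g(0.823232) = 0.919855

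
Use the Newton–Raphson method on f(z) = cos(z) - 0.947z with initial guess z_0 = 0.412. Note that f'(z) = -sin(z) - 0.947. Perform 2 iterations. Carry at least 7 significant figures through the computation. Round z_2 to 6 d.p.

0.763453

Newton update: z ← z − f(z)/f'(z).
z_0 = 0.412000: f = 0.526158, f' = -1.347443 → z_1 = 0.412000 - (0.526158)/(-1.347443) = 0.802486
z_1 = 0.802486: f = -0.065033, f' = -1.666086 → z_2 = 0.802486 - (-0.065033)/(-1.666086) = 0.763453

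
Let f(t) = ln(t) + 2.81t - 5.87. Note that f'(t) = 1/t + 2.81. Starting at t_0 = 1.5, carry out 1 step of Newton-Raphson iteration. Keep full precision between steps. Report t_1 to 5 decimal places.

1.85941

t_0 = 1.500000: f = -1.249535, f' = 3.476667 → t_1 = 1.500000 - (-1.249535)/(3.476667) = 1.859406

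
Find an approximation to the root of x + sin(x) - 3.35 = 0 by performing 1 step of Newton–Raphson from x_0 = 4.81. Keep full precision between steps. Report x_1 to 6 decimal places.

4.386511

f'(x) = 1 + cos(x)
x_0 = 4.810000: f = 0.464760, f' = 1.097456 → x_1 = 4.810000 - (0.464760)/(1.097456) = 4.386511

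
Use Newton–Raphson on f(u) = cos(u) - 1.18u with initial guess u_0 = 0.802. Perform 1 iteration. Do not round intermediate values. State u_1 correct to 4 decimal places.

0.6698

f'(u) = -sin(u) - 1.18
u_0 = 0.802000: f = -0.251089, f' = -1.898748 → u_1 = 0.802000 - (-0.251089)/(-1.898748) = 0.669761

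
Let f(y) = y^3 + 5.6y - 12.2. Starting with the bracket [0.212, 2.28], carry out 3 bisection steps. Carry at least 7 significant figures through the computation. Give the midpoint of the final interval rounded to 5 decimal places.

1.63375

f(0.212000) = -11.003272, f(2.280000) = 12.420352 (opposite signs)
step 1: m = 1.246000, f(m) = -3.287965 < 0 → root in [1.246000, 2.280000]
step 2: m = 1.763000, f(m) = 3.152502 > 0 → root in [1.246000, 1.763000]
step 3: m = 1.504500, f(m) = -0.369334 < 0 → root in [1.504500, 1.763000]
Midpoint of [1.504500, 1.763000] = 1.633750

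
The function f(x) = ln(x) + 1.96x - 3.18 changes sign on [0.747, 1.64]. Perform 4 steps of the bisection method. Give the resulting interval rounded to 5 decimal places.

[1.41675, 1.47256]

f(0.747000) = -2.007570, f(1.640000) = 0.529096 (opposite signs)
step 1: m = 1.193500, f(m) = -0.663850 < 0 → root in [1.193500, 1.640000]
step 2: m = 1.416750, f(m) = -0.054804 < 0 → root in [1.416750, 1.640000]
step 3: m = 1.528375, f(m) = 0.239820 > 0 → root in [1.416750, 1.528375]
step 4: m = 1.472562, f(m) = 0.093227 > 0 → root in [1.416750, 1.472562]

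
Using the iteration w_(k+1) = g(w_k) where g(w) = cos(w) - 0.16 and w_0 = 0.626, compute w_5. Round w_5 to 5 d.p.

w_1 = g(0.626000) = 0.650378
w_2 = g(0.650378) = 0.635855
w_3 = g(0.635855) = 0.644564
w_4 = g(0.644564) = 0.639362
w_5 = g(0.639362) = 0.642477

0.64248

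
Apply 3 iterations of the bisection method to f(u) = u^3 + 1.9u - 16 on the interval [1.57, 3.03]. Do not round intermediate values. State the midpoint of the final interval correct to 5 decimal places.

f(1.570000) = -9.147107, f(3.030000) = 17.575127 (opposite signs)
step 1: m = 2.300000, f(m) = 0.537000 > 0 → root in [1.570000, 2.300000]
step 2: m = 1.935000, f(m) = -5.078425 < 0 → root in [1.935000, 2.300000]
step 3: m = 2.117500, f(m) = -2.482290 < 0 → root in [2.117500, 2.300000]
Midpoint of [2.117500, 2.300000] = 2.208750

2.20875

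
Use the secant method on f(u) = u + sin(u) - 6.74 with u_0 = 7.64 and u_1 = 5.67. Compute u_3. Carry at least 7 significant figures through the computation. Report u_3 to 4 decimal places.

6.5122

f(u_0) = 1.877193, f(u_1) = -1.645475
u_2 = 5.670000 - (-1.645475)·(5.670000 - 7.640000)/(-1.645475 - (1.877193)) = 6.590208; f(u_2) = 0.152429
u_3 = 6.590208 - (0.152429)·(6.590208 - 5.670000)/(0.152429 - (-1.645475)) = 6.512191; f(u_3) = -0.000800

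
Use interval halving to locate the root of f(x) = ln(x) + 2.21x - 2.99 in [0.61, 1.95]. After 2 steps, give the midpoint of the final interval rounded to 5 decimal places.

f(0.610000) = -2.136196, f(1.950000) = 1.987329 (opposite signs)
step 1: m = 1.280000, f(m) = 0.085660 > 0 → root in [0.610000, 1.280000]
step 2: m = 0.945000, f(m) = -0.958120 < 0 → root in [0.945000, 1.280000]
Midpoint of [0.945000, 1.280000] = 1.112500

1.11250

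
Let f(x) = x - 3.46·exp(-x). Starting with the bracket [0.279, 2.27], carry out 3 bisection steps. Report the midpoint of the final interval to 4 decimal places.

1.1501

f(0.279000) = -2.338628, f(2.270000) = 1.912540 (opposite signs)
step 1: m = 1.274500, f(m) = 0.307185 > 0 → root in [0.279000, 1.274500]
step 2: m = 0.776750, f(m) = -0.814498 < 0 → root in [0.776750, 1.274500]
step 3: m = 1.025625, f(m) = -0.215035 < 0 → root in [1.025625, 1.274500]
Midpoint of [1.025625, 1.274500] = 1.150062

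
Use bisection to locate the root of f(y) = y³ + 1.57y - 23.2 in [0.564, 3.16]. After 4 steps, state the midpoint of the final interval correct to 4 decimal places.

f(0.564000) = -22.135114, f(3.160000) = 13.315696 (opposite signs)
step 1: m = 1.862000, f(m) = -13.821024 < 0 → root in [1.862000, 3.160000]
step 2: m = 2.511000, f(m) = -3.425571 < 0 → root in [2.511000, 3.160000]
step 3: m = 2.835500, f(m) = 4.049326 > 0 → root in [2.511000, 2.835500]
step 4: m = 2.673250, f(m) = 0.100757 > 0 → root in [2.511000, 2.673250]
Midpoint of [2.511000, 2.673250] = 2.592125

2.5921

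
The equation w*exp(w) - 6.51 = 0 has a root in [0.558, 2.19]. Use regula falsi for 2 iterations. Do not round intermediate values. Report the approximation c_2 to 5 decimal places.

f(0.558000) = -5.535077, f(2.190000) = 13.058117
step 1: c = 1.043836, f(c) = -3.545410 < 0 → new bracket [1.043836, 2.190000]
step 2: c = 1.288581, f(c) = -1.835502 < 0 → new bracket [1.288581, 2.190000]

1.28858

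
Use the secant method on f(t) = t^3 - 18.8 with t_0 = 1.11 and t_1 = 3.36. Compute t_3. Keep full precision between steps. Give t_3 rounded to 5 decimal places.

Secant update: t_(k+1) = t_k − f(t_k)·(t_k − t_(k-1))/(f(t_k) − f(t_(k-1))).
f(t_0) = -17.432369, f(t_1) = 19.133056
t_2 = 3.360000 - (19.133056)·(3.360000 - 1.110000)/(19.133056 - (-17.432369)) = 2.182675; f(t_2) = -8.401578
t_3 = 2.182675 - (-8.401578)·(2.182675 - 3.360000)/(-8.401578 - (19.133056)) = 2.541910; f(t_3) = -2.375947

2.54191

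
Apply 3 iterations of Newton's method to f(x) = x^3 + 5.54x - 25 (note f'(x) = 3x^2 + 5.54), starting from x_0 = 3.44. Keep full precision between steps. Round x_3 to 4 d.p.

2.3044

Newton update: x ← x − f(x)/f'(x).
x_0 = 3.440000: f = 34.765184, f' = 41.040800 → x_1 = 3.440000 - (34.765184)/(41.040800) = 2.592912
x_1 = 2.592912: f = 6.797370, f' = 25.709572 → x_2 = 2.592912 - (6.797370)/(25.709572) = 2.328521
x_2 = 2.328521: f = 0.525271, f' = 21.806030 → x_3 = 2.328521 - (0.525271)/(21.806030) = 2.304433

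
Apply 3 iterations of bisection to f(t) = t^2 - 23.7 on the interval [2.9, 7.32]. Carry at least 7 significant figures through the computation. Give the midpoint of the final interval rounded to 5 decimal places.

f(2.900000) = -15.290000, f(7.320000) = 29.882400 (opposite signs)
step 1: m = 5.110000, f(m) = 2.412100 > 0 → root in [2.900000, 5.110000]
step 2: m = 4.005000, f(m) = -7.659975 < 0 → root in [4.005000, 5.110000]
step 3: m = 4.557500, f(m) = -2.929194 < 0 → root in [4.557500, 5.110000]
Midpoint of [4.557500, 5.110000] = 4.833750

4.83375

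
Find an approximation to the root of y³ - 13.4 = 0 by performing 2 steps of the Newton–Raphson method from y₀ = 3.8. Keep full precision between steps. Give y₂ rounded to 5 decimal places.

f'(y) = 3y²
y_0 = 3.800000: f = 41.472000, f' = 43.320000 → y_1 = 3.800000 - (41.472000)/(43.320000) = 2.842659
y_1 = 2.842659: f = 9.570710, f' = 24.242135 → y_2 = 2.842659 - (9.570710)/(24.242135) = 2.447863

2.44786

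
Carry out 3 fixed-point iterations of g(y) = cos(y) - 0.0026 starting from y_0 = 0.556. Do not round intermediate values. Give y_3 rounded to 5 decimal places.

y_1 = g(0.556000) = 0.846773
y_2 = g(0.846773) = 0.659804
y_3 = g(0.659804) = 0.787512

0.78751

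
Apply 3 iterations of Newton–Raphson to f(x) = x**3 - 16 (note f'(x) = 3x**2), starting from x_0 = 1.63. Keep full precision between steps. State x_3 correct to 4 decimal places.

Newton update: x ← x − f(x)/f'(x).
x_0 = 1.630000: f = -11.669253, f' = 7.970700 → x_1 = 1.630000 - (-11.669253)/(7.970700) = 3.094019
x_1 = 3.094019: f = 13.618889, f' = 28.718853 → x_2 = 3.094019 - (13.618889)/(28.718853) = 2.619804
x_2 = 2.619804: f = 1.980700, f' = 20.590125 → x_3 = 2.619804 - (1.980700)/(20.590125) = 2.523608

2.5236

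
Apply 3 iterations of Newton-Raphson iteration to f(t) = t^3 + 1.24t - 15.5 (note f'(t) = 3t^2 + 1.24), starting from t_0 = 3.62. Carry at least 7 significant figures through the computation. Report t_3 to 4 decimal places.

t_0 = 3.620000: f = 36.426728, f' = 40.553200 → t_1 = 3.620000 - (36.426728)/(40.553200) = 2.721755
t_1 = 2.721755: f = 8.037591, f' = 23.463843 → t_2 = 2.721755 - (8.037591)/(23.463843) = 2.379202
t_2 = 2.379202: f = 0.917933, f' = 18.221811 → t_3 = 2.379202 - (0.917933)/(18.221811) = 2.328827

2.3288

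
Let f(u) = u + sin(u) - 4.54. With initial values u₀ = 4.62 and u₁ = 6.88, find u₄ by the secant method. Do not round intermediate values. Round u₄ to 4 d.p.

f(u_0) = -0.915735, f(u_1) = 2.902011
u_2 = 6.880000 - (2.902011)·(6.880000 - 4.620000)/(2.902011 - (-0.915735)) = 5.162090; f(u_2) = -0.278487
u_3 = 5.162090 - (-0.278487)·(5.162090 - 6.880000)/(-0.278487 - (2.902011)) = 5.312512; f(u_3) = -0.052755
u_4 = 5.312512 - (-0.052755)·(5.312512 - 5.162090)/(-0.052755 - (-0.278487)) = 5.347666; f(u_4) = 0.002758

5.3477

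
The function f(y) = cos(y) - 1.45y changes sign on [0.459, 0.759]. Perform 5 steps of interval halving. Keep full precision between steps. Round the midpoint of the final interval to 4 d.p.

f(0.459000) = 0.230946, f(0.759000) = -0.375025 (opposite signs)
step 1: m = 0.609000, f(m) = -0.062830 < 0 → root in [0.459000, 0.609000]
step 2: m = 0.534000, f(m) = 0.086478 > 0 → root in [0.534000, 0.609000]
step 3: m = 0.571500, f(m) = 0.012416 > 0 → root in [0.571500, 0.609000]
step 4: m = 0.590250, f(m) = -0.025061 < 0 → root in [0.571500, 0.590250]
step 5: m = 0.580875, f(m) = -0.006286 < 0 → root in [0.571500, 0.580875]
Midpoint of [0.571500, 0.580875] = 0.576188

0.5762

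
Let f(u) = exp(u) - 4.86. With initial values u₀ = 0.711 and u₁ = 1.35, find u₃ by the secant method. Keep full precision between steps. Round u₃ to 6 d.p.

f(u_0) = -2.823974, f(u_1) = -1.002574
u_2 = 1.350000 - (-1.002574)·(1.350000 - 0.711000)/(-1.002574 - (-2.823974)) = 1.701732; f(u_2) = 0.623439
u_3 = 1.701732 - (0.623439)·(1.701732 - 1.350000)/(0.623439 - (-1.002574)) = 1.566873; f(u_3) = -0.068360

1.566873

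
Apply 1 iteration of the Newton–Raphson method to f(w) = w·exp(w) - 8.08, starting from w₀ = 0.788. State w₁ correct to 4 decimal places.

f'(w) = (w + 1)·exp(w)
w_0 = 0.788000: f = -6.347193, f' = 3.931801 → w_1 = 0.788000 - (-6.347193)/(3.931801) = 2.402322

2.4023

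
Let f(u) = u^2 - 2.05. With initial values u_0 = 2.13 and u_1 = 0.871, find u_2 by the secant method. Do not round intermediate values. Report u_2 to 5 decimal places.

1.30131

Secant update: u_(k+1) = u_k − f(u_k)·(u_k − u_(k-1))/(f(u_k) − f(u_(k-1))).
f(u_0) = 2.486900, f(u_1) = -1.291359
u_2 = 0.871000 - (-1.291359)·(0.871000 - 2.130000)/(-1.291359 - (2.486900)) = 1.301310; f(u_2) = -0.356593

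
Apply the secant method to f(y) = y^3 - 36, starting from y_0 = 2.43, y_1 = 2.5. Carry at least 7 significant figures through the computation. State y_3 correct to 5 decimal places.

f(y_0) = -21.651093, f(y_1) = -20.375000
y_2 = 2.500000 - (-20.375000)·(2.500000 - 2.430000)/(-20.375000 - (-21.651093)) = 3.617669; f(y_2) = 11.346361
y_3 = 3.617669 - (11.346361)·(3.617669 - 2.500000)/(11.346361 - (-20.375000)) = 3.217892; f(y_3) = -2.679277

3.21789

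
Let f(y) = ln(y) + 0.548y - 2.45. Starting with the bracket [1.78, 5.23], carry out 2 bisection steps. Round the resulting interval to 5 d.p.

f(1.780000) = -0.897947, f(5.230000) = 2.070451 (opposite signs)
step 1: m = 3.505000, f(m) = 0.724931 > 0 → root in [1.780000, 3.505000]
step 2: m = 2.642500, f(m) = -0.030185 < 0 → root in [2.642500, 3.505000]

[2.64250, 3.50500]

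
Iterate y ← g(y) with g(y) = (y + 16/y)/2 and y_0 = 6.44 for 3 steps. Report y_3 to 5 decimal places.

y_1 = g(6.440000) = 4.462236
y_2 = g(4.462236) = 4.023941
y_3 = g(4.023941) = 4.000071

4.00007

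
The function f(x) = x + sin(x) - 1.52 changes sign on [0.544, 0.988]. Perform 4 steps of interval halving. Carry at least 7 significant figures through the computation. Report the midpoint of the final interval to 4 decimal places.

0.8076

f(0.544000) = -0.458437, f(0.988000) = 0.302927 (opposite signs)
step 1: m = 0.766000, f(m) = -0.060742 < 0 → root in [0.766000, 0.988000]
step 2: m = 0.877000, f(m) = 0.125824 > 0 → root in [0.766000, 0.877000]
step 3: m = 0.821500, f(m) = 0.033668 > 0 → root in [0.766000, 0.821500]
step 4: m = 0.793750, f(m) = -0.013262 < 0 → root in [0.793750, 0.821500]
Midpoint of [0.793750, 0.821500] = 0.807625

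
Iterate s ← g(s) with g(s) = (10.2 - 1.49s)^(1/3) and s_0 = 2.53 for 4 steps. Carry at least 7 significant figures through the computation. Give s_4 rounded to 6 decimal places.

s_1 = g(2.530000) = 1.859561
s_2 = g(1.859561) = 1.951260
s_3 = g(1.951260) = 1.939224
s_4 = g(1.939224) = 1.940812

1.940812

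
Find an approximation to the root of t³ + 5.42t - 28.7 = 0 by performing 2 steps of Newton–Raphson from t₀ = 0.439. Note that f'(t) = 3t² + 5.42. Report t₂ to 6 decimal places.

t_0 = 0.439000: f = -26.236015, f' = 5.998163 → t_1 = 0.439000 - (-26.236015)/(5.998163) = 4.813008
t_1 = 4.813008: f = 108.880087, f' = 74.915150 → t_2 = 4.813008 - (108.880087)/(74.915150) = 3.359630

3.359630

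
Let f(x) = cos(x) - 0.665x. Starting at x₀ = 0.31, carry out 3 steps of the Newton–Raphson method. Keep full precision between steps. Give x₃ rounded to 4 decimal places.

0.9159

f'(x) = -sin(x) - 0.665
x_0 = 0.310000: f = 0.746184, f' = -0.970059 → x_1 = 0.310000 - (0.746184)/(-0.970059) = 1.079215
x_1 = 1.079215: f = -0.245657, f' = -1.546588 → x_2 = 1.079215 - (-0.245657)/(-1.546588) = 0.920377
x_2 = 0.920377: f = -0.006530, f' = -1.460830 → x_3 = 0.920377 - (-0.006530)/(-1.460830) = 0.915907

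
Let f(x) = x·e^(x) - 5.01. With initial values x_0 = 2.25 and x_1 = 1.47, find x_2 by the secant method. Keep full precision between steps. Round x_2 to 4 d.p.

1.3978

f(x_0) = 16.337406, f(x_1) = 1.383376
x_2 = 1.470000 - (1.383376)·(1.470000 - 2.250000)/(1.383376 - (16.337406)) = 1.397843; f(x_2) = 0.646322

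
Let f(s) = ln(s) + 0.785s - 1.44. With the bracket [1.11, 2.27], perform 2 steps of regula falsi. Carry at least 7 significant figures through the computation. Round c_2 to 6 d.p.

f(1.110000) = -0.464290, f(2.270000) = 1.161730
step 1: c = 1.441224, f(c) = 0.056853 > 0 → new bracket [1.110000, 1.441224]
step 2: c = 1.405089, f(c) = 0.003096 > 0 → new bracket [1.110000, 1.405089]

1.405089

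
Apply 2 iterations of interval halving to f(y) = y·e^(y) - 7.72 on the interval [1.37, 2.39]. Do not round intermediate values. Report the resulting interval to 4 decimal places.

f(1.370000) = -2.328570, f(2.390000) = 18.363251 (opposite signs)
step 1: m = 1.880000, f(m) = 4.600589 > 0 → root in [1.370000, 1.880000]
step 2: m = 1.625000, f(m) = 0.532431 > 0 → root in [1.370000, 1.625000]

[1.3700, 1.6250]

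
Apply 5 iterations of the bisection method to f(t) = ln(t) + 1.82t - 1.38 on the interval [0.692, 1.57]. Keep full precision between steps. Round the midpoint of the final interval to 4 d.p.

f(0.692000) = -0.488729, f(1.570000) = 1.928476 (opposite signs)
step 1: m = 1.131000, f(m) = 0.801522 > 0 → root in [0.692000, 1.131000]
step 2: m = 0.911500, f(m) = 0.186266 > 0 → root in [0.692000, 0.911500]
step 3: m = 0.801750, f(m) = -0.141773 < 0 → root in [0.801750, 0.911500]
step 4: m = 0.856625, f(m) = 0.024302 > 0 → root in [0.801750, 0.856625]
step 5: m = 0.829187, f(m) = -0.058188 < 0 → root in [0.829187, 0.856625]
Midpoint of [0.829187, 0.856625] = 0.842906

0.8429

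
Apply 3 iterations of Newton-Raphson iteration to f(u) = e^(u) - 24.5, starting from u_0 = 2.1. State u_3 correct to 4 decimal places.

f'(u) = e^(u)
u_0 = 2.100000: f = -16.333830, f' = 8.166170 → u_1 = 2.100000 - (-16.333830)/(8.166170) = 4.100182
u_1 = 4.100182: f = 35.851300, f' = 60.351300 → u_2 = 4.100182 - (35.851300)/(60.351300) = 3.506139
u_2 = 3.506139: f = 8.819371, f' = 33.319371 → u_3 = 3.506139 - (8.819371)/(33.319371) = 3.241447

3.2414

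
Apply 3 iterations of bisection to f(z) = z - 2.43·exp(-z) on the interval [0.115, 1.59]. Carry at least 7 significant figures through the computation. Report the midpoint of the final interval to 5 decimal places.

f(0.115000) = -2.051020, f(1.590000) = 1.094461 (opposite signs)
step 1: m = 0.852500, f(m) = -0.183525 < 0 → root in [0.852500, 1.590000]
step 2: m = 1.221250, f(m) = 0.504737 > 0 → root in [0.852500, 1.221250]
step 3: m = 1.036875, f(m) = 0.175292 > 0 → root in [0.852500, 1.036875]
Midpoint of [0.852500, 1.036875] = 0.944688

0.94469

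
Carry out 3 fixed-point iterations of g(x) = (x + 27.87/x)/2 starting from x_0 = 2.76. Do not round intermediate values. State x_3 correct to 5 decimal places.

x_1 = g(2.760000) = 6.428913
x_2 = g(6.428913) = 5.382008
x_3 = g(5.382008) = 5.280186

5.28019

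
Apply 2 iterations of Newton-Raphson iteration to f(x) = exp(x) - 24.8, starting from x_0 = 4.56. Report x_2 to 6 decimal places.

3.363563

f'(x) = exp(x)
x_0 = 4.560000: f = 70.783480, f' = 95.583480 → x_1 = 4.560000 - (70.783480)/(95.583480) = 3.819459
x_1 = 3.819459: f = 20.779546, f' = 45.579546 → x_2 = 3.819459 - (20.779546)/(45.579546) = 3.363563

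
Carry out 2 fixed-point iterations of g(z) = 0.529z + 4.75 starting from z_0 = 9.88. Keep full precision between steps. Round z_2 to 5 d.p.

10.02758

z_1 = g(9.880000) = 9.976520
z_2 = g(9.976520) = 10.027579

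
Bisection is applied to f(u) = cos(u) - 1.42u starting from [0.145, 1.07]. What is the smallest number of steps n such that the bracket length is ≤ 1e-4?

Initial width b − a = 1.07 − 0.145 = 0.925000.
After n steps the width is (b−a)/2^n; need (b−a)/2^n ≤ 1e-4.
So n ≥ log₂(0.925000/1e-4) = log₂(9250.0000) ≈ 13.1752.
Hence n = 14.

14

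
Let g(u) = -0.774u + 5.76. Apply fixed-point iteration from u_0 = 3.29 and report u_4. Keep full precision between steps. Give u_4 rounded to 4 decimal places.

3.2624

u_1 = g(3.290000) = 3.213540
u_2 = g(3.213540) = 3.272720
u_3 = g(3.272720) = 3.226915
u_4 = g(3.226915) = 3.262368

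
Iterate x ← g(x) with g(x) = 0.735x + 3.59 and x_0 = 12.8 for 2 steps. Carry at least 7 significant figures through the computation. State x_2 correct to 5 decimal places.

x_1 = g(12.800000) = 12.998000
x_2 = g(12.998000) = 13.143530

13.14353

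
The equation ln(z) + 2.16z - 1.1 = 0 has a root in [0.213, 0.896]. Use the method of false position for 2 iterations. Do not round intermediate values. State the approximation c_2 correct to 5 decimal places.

f(0.213000) = -2.186383, f(0.896000) = 0.725545
step 1: c = 0.725822, f(c) = 0.147324 > 0 → new bracket [0.213000, 0.725822]
step 2: c = 0.693448, f(c) = 0.031768 > 0 → new bracket [0.213000, 0.693448]

0.69345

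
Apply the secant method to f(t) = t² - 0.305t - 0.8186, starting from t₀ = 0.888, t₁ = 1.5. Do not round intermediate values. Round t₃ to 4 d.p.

1.0628

f(t_0) = -0.300896, f(t_1) = 0.973900
t_2 = 1.500000 - (0.973900)·(1.500000 - 0.888000)/(0.973900 - (-0.300896)) = 1.032453; f(t_2) = -0.067539
t_3 = 1.032453 - (-0.067539)·(1.032453 - 1.500000)/(-0.067539 - (0.973900)) = 1.062774; f(t_3) = -0.013257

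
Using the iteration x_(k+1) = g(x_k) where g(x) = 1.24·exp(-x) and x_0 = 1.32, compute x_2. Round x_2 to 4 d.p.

0.8904

x_1 = g(1.320000) = 0.331248
x_2 = g(0.331248) = 0.890354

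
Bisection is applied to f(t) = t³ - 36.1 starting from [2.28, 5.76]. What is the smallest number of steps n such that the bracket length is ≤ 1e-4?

16

Initial width b − a = 5.76 − 2.28 = 3.480000.
After n steps the width is (b−a)/2^n; need (b−a)/2^n ≤ 1e-4.
So n ≥ log₂(3.480000/1e-4) = log₂(34800.0000) ≈ 15.0868.
Hence n = 16.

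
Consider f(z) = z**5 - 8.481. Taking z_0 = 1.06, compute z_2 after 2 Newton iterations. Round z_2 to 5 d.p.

f'(z) = 5z**4
z_0 = 1.060000: f = -7.142774, f' = 6.312385 → z_1 = 1.060000 - (-7.142774)/(6.312385) = 2.191549
z_1 = 2.191549: f = 42.073078, f' = 115.338676 → z_2 = 2.191549 - (42.073078)/(115.338676) = 1.826771

1.82677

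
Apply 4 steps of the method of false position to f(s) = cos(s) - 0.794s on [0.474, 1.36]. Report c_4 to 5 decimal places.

0.84031

f(0.474000) = 0.513394, f(1.360000) = -0.870601
step 1: c = 0.802662, f(c) = 0.057481 > 0 → new bracket [0.802662, 1.360000]
step 2: c = 0.837181, f(c) = 0.004838 > 0 → new bracket [0.837181, 1.360000]
step 3: c = 0.840070, f(c) = 0.000395 > 0 → new bracket [0.840070, 1.360000]
step 4: c = 0.840306, f(c) = 0.000032 > 0 → new bracket [0.840306, 1.360000]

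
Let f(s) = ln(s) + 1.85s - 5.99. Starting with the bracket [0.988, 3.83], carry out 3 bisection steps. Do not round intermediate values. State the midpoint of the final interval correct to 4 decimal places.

f(0.988000) = -4.174273, f(3.830000) = 2.438365 (opposite signs)
step 1: m = 2.409000, f(m) = -0.654138 < 0 → root in [2.409000, 3.830000]
step 2: m = 3.119500, f(m) = 0.918748 > 0 → root in [2.409000, 3.119500]
step 3: m = 2.764250, f(m) = 0.140632 > 0 → root in [2.409000, 2.764250]
Midpoint of [2.409000, 2.764250] = 2.586625

2.5866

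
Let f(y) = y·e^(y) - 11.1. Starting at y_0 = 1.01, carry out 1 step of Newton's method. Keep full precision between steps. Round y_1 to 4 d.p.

f'(y) = (y + 1)·e^(y)
y_0 = 1.010000: f = -8.326943, f' = 5.518658 → y_1 = 1.010000 - (-8.326943)/(5.518658) = 2.518871

2.5189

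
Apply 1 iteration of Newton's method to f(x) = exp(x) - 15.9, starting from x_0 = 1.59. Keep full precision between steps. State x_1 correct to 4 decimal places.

3.8324

f'(x) = exp(x)
x_0 = 1.590000: f = -10.996251, f' = 4.903749 → x_1 = 1.590000 - (-10.996251)/(4.903749) = 3.832417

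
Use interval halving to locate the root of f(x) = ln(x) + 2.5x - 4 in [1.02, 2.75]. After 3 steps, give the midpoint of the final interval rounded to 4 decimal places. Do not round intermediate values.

f(1.020000) = -1.430197, f(2.750000) = 3.886601 (opposite signs)
step 1: m = 1.885000, f(m) = 1.346428 > 0 → root in [1.020000, 1.885000]
step 2: m = 1.452500, f(m) = 0.004536 > 0 → root in [1.020000, 1.452500]
step 3: m = 1.236250, f(m) = -0.697292 < 0 → root in [1.236250, 1.452500]
Midpoint of [1.236250, 1.452500] = 1.344375

1.3444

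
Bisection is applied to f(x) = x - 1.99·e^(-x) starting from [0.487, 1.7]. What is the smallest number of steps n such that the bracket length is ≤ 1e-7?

Initial width b − a = 1.7 − 0.487 = 1.213000.
After n steps the width is (b−a)/2^n; need (b−a)/2^n ≤ 1e-7.
So n ≥ log₂(1.213000/1e-7) = log₂(12130000.0000) ≈ 23.5321.
Hence n = 24.

24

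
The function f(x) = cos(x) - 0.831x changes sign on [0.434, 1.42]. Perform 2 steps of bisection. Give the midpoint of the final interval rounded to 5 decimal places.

0.80375

f(0.434000) = 0.546637, f(1.420000) = -1.029795 (opposite signs)
step 1: m = 0.927000, f(m) = -0.170101 < 0 → root in [0.434000, 0.927000]
step 2: m = 0.680500, f(m) = 0.211763 > 0 → root in [0.680500, 0.927000]
Midpoint of [0.680500, 0.927000] = 0.803750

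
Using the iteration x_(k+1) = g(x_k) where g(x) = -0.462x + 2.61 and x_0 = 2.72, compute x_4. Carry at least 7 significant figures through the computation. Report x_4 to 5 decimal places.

1.82781

x_1 = g(2.720000) = 1.353360
x_2 = g(1.353360) = 1.984748
x_3 = g(1.984748) = 1.693047
x_4 = g(1.693047) = 1.827812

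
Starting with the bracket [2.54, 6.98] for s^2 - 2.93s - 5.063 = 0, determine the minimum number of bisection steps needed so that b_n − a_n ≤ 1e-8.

Initial width b − a = 6.98 − 2.54 = 4.440000.
After n steps the width is (b−a)/2^n; need (b−a)/2^n ≤ 1e-8.
So n ≥ log₂(4.440000/1e-8) = log₂(444000000.0000) ≈ 28.7260.
Hence n = 29.

29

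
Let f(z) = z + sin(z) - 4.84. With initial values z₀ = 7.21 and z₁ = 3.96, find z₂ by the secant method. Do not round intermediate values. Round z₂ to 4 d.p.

f(z_0) = 3.169712, f(z_1) = -1.610058
z_2 = 3.960000 - (-1.610058)·(3.960000 - 7.210000)/(-1.610058 - (3.169712)) = 5.054758; f(z_2) = -0.727204

5.0548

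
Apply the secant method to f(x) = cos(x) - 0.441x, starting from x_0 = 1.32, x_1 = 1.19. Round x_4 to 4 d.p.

Secant update: x_(k+1) = x_k − f(x_k)·(x_k − x_(k-1))/(f(x_k) − f(x_(k-1))).
f(x_0) = -0.333945, f(x_1) = -0.153130
x_2 = 1.190000 - (-0.153130)·(1.190000 - 1.320000)/(-0.153130 - (-0.333945)) = 1.079904; f(x_2) = -0.004825
x_3 = 1.079904 - (-0.004825)·(1.079904 - 1.190000)/(-0.004825 - (-0.153130)) = 1.076322; f(x_3) = -0.000090
x_4 = 1.076322 - (-0.000090)·(1.076322 - 1.079904)/(-0.000090 - (-0.004825)) = 1.076255; f(x_4) = -0.000000

1.0763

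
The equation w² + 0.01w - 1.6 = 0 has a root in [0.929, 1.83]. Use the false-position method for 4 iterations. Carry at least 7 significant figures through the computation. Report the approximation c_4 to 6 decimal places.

1.259486

False-position update: c = (a·f(b) − b·f(a))/(f(b) − f(a)); replace the endpoint whose sign matches f(c).
f(0.929000) = -0.727669, f(1.830000) = 1.767200
step 1: c = 1.191791, f(c) = -0.167716 < 0 → new bracket [1.191791, 1.830000]
step 2: c = 1.247110, f(c) = -0.032245 < 0 → new bracket [1.247110, 1.830000]
step 3: c = 1.257555, f(c) = -0.005979 < 0 → new bracket [1.257555, 1.830000]
step 4: c = 1.259486, f(c) = -0.001101 < 0 → new bracket [1.259486, 1.830000]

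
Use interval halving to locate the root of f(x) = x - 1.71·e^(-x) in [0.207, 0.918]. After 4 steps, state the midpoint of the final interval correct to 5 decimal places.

f(0.207000) = -1.183264, f(0.918000) = 0.235168 (opposite signs)
step 1: m = 0.562500, f(m) = -0.411829 < 0 → root in [0.562500, 0.918000]
step 2: m = 0.740250, f(m) = -0.075411 < 0 → root in [0.740250, 0.918000]
step 3: m = 0.829125, f(m) = 0.082828 > 0 → root in [0.740250, 0.829125]
step 4: m = 0.784688, f(m) = 0.004479 > 0 → root in [0.740250, 0.784688]
Midpoint of [0.740250, 0.784688] = 0.762469

0.76247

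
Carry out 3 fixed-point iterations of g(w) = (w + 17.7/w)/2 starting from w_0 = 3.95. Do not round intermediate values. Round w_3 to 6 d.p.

4.207137

w_1 = g(3.950000) = 4.215506
w_2 = g(4.215506) = 4.207145
w_3 = g(4.207145) = 4.207137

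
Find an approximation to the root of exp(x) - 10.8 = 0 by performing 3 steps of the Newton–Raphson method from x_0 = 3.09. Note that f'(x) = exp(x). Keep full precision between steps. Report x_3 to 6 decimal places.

Newton update: x ← x − f(x)/f'(x).
x_0 = 3.090000: f = 11.177078, f' = 21.977078 → x_1 = 3.090000 - (11.177078)/(21.977078) = 2.581421
x_1 = 2.581421: f = 2.415906, f' = 13.215906 → x_2 = 2.581421 - (2.415906)/(13.215906) = 2.398618
x_2 = 2.398618: f = 0.207955, f' = 11.007955 → x_3 = 2.398618 - (0.207955)/(11.007955) = 2.379727

2.379727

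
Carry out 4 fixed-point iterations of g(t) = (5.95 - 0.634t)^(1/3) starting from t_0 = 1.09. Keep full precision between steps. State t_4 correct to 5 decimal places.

t_1 = g(1.090000) = 1.738999
t_2 = g(1.738999) = 1.692408
t_3 = g(1.692408) = 1.695839
t_4 = g(1.695839) = 1.695587

1.69559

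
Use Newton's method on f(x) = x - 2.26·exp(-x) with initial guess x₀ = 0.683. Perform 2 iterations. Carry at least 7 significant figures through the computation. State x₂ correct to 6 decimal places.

Newton update: x ← x − f(x)/f'(x).
f'(x) = 1 + 2.26·exp(-x)
x_0 = 0.683000: f = -0.458525, f' = 2.141525 → x_1 = 0.683000 - (-0.458525)/(2.141525) = 0.897111
x_1 = 0.897111: f = -0.024394, f' = 1.921506 → x_2 = 0.897111 - (-0.024394)/(1.921506) = 0.909807

0.909807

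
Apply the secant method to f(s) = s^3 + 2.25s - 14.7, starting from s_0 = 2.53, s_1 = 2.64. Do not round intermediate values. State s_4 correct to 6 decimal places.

f(s_0) = 7.186777, f(s_1) = 9.639744
s_2 = 2.640000 - (9.639744)·(2.640000 - 2.530000)/(9.639744 - (7.186777)) = 2.207719; f(s_2) = 1.027836
s_3 = 2.207719 - (1.027836)·(2.207719 - 2.640000)/(1.027836 - (9.639744)) = 2.156126; f(s_3) = 0.174848
s_4 = 2.156126 - (0.174848)·(2.156126 - 2.207719)/(0.174848 - (1.027836)) = 2.145550; f(s_4) = 0.004280

2.145550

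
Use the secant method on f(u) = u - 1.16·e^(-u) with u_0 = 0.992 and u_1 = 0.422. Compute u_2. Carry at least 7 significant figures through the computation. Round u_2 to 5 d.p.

f(u_0) = 0.561832, f(u_1) = -0.338651
u_2 = 0.422000 - (-0.338651)·(0.422000 - 0.992000)/(-0.338651 - (0.561832)) = 0.636364; f(u_2) = 0.022477

0.63636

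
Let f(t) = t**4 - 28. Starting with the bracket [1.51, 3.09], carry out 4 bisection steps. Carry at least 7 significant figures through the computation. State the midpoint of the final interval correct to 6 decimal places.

f(1.510000) = -22.801144, f(3.090000) = 63.166214 (opposite signs)
step 1: m = 2.300000, f(m) = -0.015900 < 0 → root in [2.300000, 3.090000]
step 2: m = 2.695000, f(m) = 24.751532 > 0 → root in [2.300000, 2.695000]
step 3: m = 2.497500, f(m) = 10.906484 > 0 → root in [2.300000, 2.497500]
step 4: m = 2.398750, f(m) = 5.108534 > 0 → root in [2.300000, 2.398750]
Midpoint of [2.300000, 2.398750] = 2.349375

2.349375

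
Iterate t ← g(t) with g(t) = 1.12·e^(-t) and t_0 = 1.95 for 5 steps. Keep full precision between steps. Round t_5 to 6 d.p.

t_1 = g(1.950000) = 0.159347
t_2 = g(0.159347) = 0.955025
t_3 = g(0.955025) = 0.430979
t_4 = g(0.430979) = 0.727857
t_5 = g(0.727857) = 0.540896

0.540896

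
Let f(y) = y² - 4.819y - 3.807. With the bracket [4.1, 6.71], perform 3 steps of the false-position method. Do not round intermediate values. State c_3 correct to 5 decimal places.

f(4.100000) = -6.754900, f(6.710000) = 8.881610
step 1: c = 5.227508, f(c) = -1.671522 < 0 → new bracket [5.227508, 6.710000]
step 2: c = 5.462321, f(c) = -0.292972 < 0 → new bracket [5.462321, 6.710000]
step 3: c = 5.502163, f(c) = -0.048123 < 0 → new bracket [5.502163, 6.710000]

5.50216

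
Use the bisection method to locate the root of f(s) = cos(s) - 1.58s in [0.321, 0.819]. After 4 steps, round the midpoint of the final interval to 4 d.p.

0.5544

f(0.321000) = 0.441740, f(0.819000) = -0.611068 (opposite signs)
step 1: m = 0.570000, f(m) = -0.058699 < 0 → root in [0.321000, 0.570000]
step 2: m = 0.445500, f(m) = 0.198505 > 0 → root in [0.445500, 0.570000]
step 3: m = 0.507750, f(m) = 0.071596 > 0 → root in [0.507750, 0.570000]
step 4: m = 0.538875, f(m) = 0.006864 > 0 → root in [0.538875, 0.570000]
Midpoint of [0.538875, 0.570000] = 0.554437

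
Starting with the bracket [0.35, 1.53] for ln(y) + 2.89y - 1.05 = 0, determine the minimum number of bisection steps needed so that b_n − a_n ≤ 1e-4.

Initial width b − a = 1.53 − 0.35 = 1.180000.
After n steps the width is (b−a)/2^n; need (b−a)/2^n ≤ 1e-4.
So n ≥ log₂(1.180000/1e-4) = log₂(11800.0000) ≈ 13.5265.
Hence n = 14.

14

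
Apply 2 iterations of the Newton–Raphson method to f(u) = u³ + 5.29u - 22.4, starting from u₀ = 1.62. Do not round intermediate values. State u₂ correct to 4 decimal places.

Newton update: u ← u − f(u)/f'(u).
f'(u) = 3u² + 5.29
u_0 = 1.620000: f = -9.578672, f' = 13.163200 → u_1 = 1.620000 - (-9.578672)/(13.163200) = 2.347686
u_1 = 2.347686: f = 2.958827, f' = 21.824884 → u_2 = 2.347686 - (2.958827)/(21.824884) = 2.212114

2.2121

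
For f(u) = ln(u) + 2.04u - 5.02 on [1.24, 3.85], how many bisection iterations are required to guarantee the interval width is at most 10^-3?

Initial width b − a = 3.85 − 1.24 = 2.610000.
After n steps the width is (b−a)/2^n; need (b−a)/2^n ≤ 10^-3.
So n ≥ log₂(2.610000/10^-3) = log₂(2610.0000) ≈ 11.3498.
Hence n = 12.

12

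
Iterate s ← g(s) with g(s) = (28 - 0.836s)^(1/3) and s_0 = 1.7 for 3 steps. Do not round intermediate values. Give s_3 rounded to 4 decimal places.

2.9449

s_1 = g(1.700000) = 2.984318
s_2 = g(2.984318) = 2.943579
s_3 = g(2.943579) = 2.944889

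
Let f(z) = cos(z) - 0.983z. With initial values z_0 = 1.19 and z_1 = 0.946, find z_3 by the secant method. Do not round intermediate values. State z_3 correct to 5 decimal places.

0.74719

Secant update: z_(k+1) = z_k − f(z_k)·(z_k − z_(k-1))/(f(z_k) − f(z_(k-1))).
f(z_0) = -0.798110, f(z_1) = -0.344986
z_2 = 0.946000 - (-0.344986)·(0.946000 - 1.190000)/(-0.344986 - (-0.798110)) = 0.760231; f(z_2) = -0.022630
z_3 = 0.760231 - (-0.022630)·(0.760231 - 0.946000)/(-0.022630 - (-0.344986)) = 0.747190; f(z_3) = -0.000886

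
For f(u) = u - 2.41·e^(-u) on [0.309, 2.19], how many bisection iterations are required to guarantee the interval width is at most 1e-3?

11

Initial width b − a = 2.19 − 0.309 = 1.881000.
After n steps the width is (b−a)/2^n; need (b−a)/2^n ≤ 1e-3.
So n ≥ log₂(1.881000/1e-3) = log₂(1881.0000) ≈ 10.8773.
Hence n = 11.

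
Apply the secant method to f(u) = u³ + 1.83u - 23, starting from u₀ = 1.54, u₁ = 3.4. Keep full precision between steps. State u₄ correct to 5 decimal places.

2.63821

f(u_0) = -16.529536, f(u_1) = 22.526000
u_2 = 3.400000 - (22.526000)·(3.400000 - 1.540000)/(22.526000 - (-16.529536)) = 2.327211; f(u_2) = -6.137241
u_3 = 2.327211 - (-6.137241)·(2.327211 - 3.400000)/(-6.137241 - (22.526000)) = 2.556911; f(u_3) = -1.604287
u_4 = 2.556911 - (-1.604287)·(2.556911 - 2.327211)/(-1.604287 - (-6.137241)) = 2.638206; f(u_4) = 0.190182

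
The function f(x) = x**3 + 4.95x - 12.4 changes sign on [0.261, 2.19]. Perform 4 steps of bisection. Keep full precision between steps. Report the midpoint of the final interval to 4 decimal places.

1.6475

f(0.261000) = -11.090270, f(2.190000) = 8.943959 (opposite signs)
step 1: m = 1.225500, f(m) = -4.493258 < 0 → root in [1.225500, 2.190000]
step 2: m = 1.707750, f(m) = 1.033862 > 0 → root in [1.225500, 1.707750]
step 3: m = 1.466625, f(m) = -1.985512 < 0 → root in [1.466625, 1.707750]
step 4: m = 1.587187, f(m) = -0.545036 < 0 → root in [1.587187, 1.707750]
Midpoint of [1.587187, 1.707750] = 1.647469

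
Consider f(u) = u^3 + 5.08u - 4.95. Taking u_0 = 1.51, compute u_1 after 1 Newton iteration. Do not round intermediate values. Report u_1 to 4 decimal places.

Newton update: u ← u − f(u)/f'(u).
f'(u) = 3u^2 + 5.08
u_0 = 1.510000: f = 6.163751, f' = 11.920300 → u_1 = 1.510000 - (6.163751)/(11.920300) = 0.992920

0.9929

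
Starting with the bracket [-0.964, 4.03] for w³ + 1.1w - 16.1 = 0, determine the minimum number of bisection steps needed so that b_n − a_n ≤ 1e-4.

16

Initial width b − a = 4.03 − -0.964 = 4.994000.
After n steps the width is (b−a)/2^n; need (b−a)/2^n ≤ 1e-4.
So n ≥ log₂(4.994000/1e-4) = log₂(49940.0000) ≈ 15.6079.
Hence n = 16.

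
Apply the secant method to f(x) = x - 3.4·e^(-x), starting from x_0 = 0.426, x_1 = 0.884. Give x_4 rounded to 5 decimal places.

1.11493

Secant update: x_(k+1) = x_k − f(x_k)·(x_k − x_(k-1))/(f(x_k) − f(x_(k-1))).
f(x_0) = -1.794596, f(x_1) = -0.520632
x_2 = 0.884000 - (-0.520632)·(0.884000 - 0.426000)/(-0.520632 - (-1.794596)) = 1.071171; f(x_2) = -0.093692
x_3 = 1.071171 - (-0.093692)·(1.071171 - 0.884000)/(-0.093692 - (-0.520632)) = 1.112246; f(x_3) = -0.005740
x_4 = 1.112246 - (-0.005740)·(1.112246 - 1.071171)/(-0.005740 - (-0.093692)) = 1.114927; f(x_4) = -0.000066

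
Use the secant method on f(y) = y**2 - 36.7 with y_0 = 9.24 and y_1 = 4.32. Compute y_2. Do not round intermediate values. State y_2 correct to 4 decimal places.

5.6502

f(y_0) = 48.677600, f(y_1) = -18.037600
y_2 = 4.320000 - (-18.037600)·(4.320000 - 9.240000)/(-18.037600 - (48.677600)) = 5.650206; f(y_2) = -4.775167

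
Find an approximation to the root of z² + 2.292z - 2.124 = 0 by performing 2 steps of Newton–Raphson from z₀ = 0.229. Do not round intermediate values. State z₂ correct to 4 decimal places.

0.7098

f'(z) = 2z + 2.292
z_0 = 0.229000: f = -1.546691, f' = 2.750000 → z_1 = 0.229000 - (-1.546691)/(2.750000) = 0.791433
z_1 = 0.791433: f = 0.316331, f' = 3.874866 → z_2 = 0.791433 - (0.316331)/(3.874866) = 0.709796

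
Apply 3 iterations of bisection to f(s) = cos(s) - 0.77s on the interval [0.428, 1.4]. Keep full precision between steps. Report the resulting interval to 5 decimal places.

[0.79250, 0.91400]

f(0.428000) = 0.580238, f(1.400000) = -0.908033 (opposite signs)
step 1: m = 0.914000, f(m) = -0.093197 < 0 → root in [0.428000, 0.914000]
step 2: m = 0.671000, f(m) = 0.266530 > 0 → root in [0.671000, 0.914000]
step 3: m = 0.792500, f(m) = 0.091842 > 0 → root in [0.792500, 0.914000]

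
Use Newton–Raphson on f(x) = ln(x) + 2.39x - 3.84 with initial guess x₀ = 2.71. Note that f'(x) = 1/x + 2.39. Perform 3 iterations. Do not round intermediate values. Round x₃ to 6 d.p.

1.450954

Newton update: x ← x − f(x)/f'(x).
x_0 = 2.710000: f = 3.633849, f' = 2.759004 → x_1 = 2.710000 - (3.633849)/(2.759004) = 1.392913
x_1 = 1.392913: f = -0.179542, f' = 3.107920 → x_2 = 1.392913 - (-0.179542)/(3.107920) = 1.450682
x_2 = 1.450682: f = -0.000837, f' = 3.079331 → x_3 = 1.450682 - (-0.000837)/(3.079331) = 1.450954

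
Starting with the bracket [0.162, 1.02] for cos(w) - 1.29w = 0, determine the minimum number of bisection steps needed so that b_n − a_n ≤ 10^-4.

Initial width b − a = 1.02 − 0.162 = 0.858000.
After n steps the width is (b−a)/2^n; need (b−a)/2^n ≤ 10^-4.
So n ≥ log₂(0.858000/10^-4) = log₂(8580.0000) ≈ 13.0668.
Hence n = 14.

14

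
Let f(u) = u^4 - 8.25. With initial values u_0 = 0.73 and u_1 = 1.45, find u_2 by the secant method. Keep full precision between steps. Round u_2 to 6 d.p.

f(u_0) = -7.966018, f(u_1) = -3.829494
u_2 = 1.450000 - (-3.829494)·(1.450000 - 0.730000)/(-3.829494 - (-7.966018)) = 2.116559; f(u_2) = 11.818790

2.116559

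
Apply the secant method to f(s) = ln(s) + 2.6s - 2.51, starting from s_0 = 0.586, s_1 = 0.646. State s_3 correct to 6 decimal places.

0.973357

f(s_0) = -1.520835, f(s_1) = -1.267356
s_2 = 0.646000 - (-1.267356)·(0.646000 - 0.586000)/(-1.267356 - (-1.520835)) = 0.945990; f(s_2) = -0.105950
s_3 = 0.945990 - (-0.105950)·(0.945990 - 0.646000)/(-0.105950 - (-1.267356)) = 0.973357; f(s_3) = -0.006278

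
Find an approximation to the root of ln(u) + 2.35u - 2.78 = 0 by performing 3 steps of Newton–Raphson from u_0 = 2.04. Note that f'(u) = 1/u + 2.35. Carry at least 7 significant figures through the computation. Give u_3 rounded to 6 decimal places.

u_0 = 2.040000: f = 2.726950, f' = 2.840196 → u_1 = 2.040000 - (2.726950)/(2.840196) = 1.079873
u_1 = 1.079873: f = -0.165456, f' = 3.276035 → u_2 = 1.079873 - (-0.165456)/(3.276035) = 1.130378
u_2 = 1.130378: f = -0.001061, f' = 3.234660 → u_3 = 1.130378 - (-0.001061)/(3.234660) = 1.130706

1.130706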